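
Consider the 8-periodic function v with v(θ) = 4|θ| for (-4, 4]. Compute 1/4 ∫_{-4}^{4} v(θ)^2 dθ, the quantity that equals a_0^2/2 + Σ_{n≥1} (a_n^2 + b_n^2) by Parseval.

1/4 ∫_{-4}^{4} v(θ)^2 dθ = 1/4 · (2048/3) = 512/3.

512/3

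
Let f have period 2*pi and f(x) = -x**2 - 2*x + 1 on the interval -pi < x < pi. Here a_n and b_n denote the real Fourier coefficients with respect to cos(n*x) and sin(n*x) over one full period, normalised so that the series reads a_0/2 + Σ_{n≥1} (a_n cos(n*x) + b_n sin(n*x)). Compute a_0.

2 - 2*pi**2/3

a_0 = 1/pi ∫_{-pi}^{pi} f(x) dx = 1/pi · (2*pi*(3 - pi**2)/3) = 2 - 2*pi**2/3.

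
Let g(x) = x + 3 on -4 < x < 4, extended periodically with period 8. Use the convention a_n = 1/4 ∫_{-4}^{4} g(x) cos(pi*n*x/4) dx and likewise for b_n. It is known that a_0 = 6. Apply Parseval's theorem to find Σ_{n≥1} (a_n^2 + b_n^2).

32/3

Parseval: a_0^2/2 + Σ_{n≥1} (a_n^2+b_n^2) = 1/4 ∫_{-4}^{4} g(x)^2 dx = 86/3.
Subtract a_0^2/2 = 18: Σ (a_n^2+b_n^2) = 32/3.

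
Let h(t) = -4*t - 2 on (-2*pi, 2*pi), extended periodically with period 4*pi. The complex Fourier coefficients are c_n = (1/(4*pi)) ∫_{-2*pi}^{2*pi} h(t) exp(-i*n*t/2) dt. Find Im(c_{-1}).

Since h is real-valued, Im(c_{-1}) = -(1/(4*pi)) ∫_{-2*pi}^{2*pi} h(t) sin(-t/2) dt = b_{1}/2.
Integrating by parts (boundary term plus one more integral), an antiderivative of (-4*t - 2) sin(-t/2) is -8*t*cos(t/2) + 16*sin(t/2) - 4*cos(t/2); evaluating from -2*pi to 2*pi: ∫_{-2*pi}^{2*pi} (-4*t - 2) sin(-t/2) dt = (4 + 16*pi) - (4 - 16*pi) = 32*pi.
Hence Im(c_{-1}) = (-1/(4*pi))·(32*pi) = -8.

-8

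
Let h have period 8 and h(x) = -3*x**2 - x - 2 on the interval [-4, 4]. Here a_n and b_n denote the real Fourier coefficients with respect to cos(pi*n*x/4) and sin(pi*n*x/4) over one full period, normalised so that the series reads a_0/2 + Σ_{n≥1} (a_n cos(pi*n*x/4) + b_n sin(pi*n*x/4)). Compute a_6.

-16/(3*pi**2)

a_6 = 1/4 ∫_{-4}^{4} h(x) cos(3*pi*x/2) dx.
Integrating by parts twice (tabular method), an antiderivative of (-3*x**2 - x - 2) cos(3*pi*x/2) is -2*x**2*sin(3*pi*x/2)/pi - 2*x*sin(3*pi*x/2)/(3*pi) - 8*x*cos(3*pi*x/2)/(3*pi**2) - 4*sin(3*pi*x/2)/(3*pi) + 16*sin(3*pi*x/2)/(9*pi**3) - 4*cos(3*pi*x/2)/(9*pi**2); evaluating from -4 to 4: ∫_{-4}^{4} (-3*x**2 - x - 2) cos(3*pi*x/2) dx = (-100/(9*pi**2)) - (92/(9*pi**2)) = -64/(3*pi**2).
Hence a_6 = (1/4)·(-64/(3*pi**2)) = -16/(3*pi**2).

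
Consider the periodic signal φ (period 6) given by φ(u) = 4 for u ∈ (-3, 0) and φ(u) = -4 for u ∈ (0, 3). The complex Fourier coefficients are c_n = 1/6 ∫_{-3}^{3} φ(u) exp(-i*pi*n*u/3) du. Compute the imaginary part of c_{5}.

8/(5*pi)

Since φ is real-valued, Im(c_{5}) = -1/6 ∫_{-3}^{3} φ(u) sin(5*pi*u/3) du = -b_{5}/2.
φ is odd and sin(5*pi*u/3) is odd, so the integrand is even: ∫_{-3}^{3} φ(u) sin(5*pi*u/3) du = 2∫_0^{3} φ(u) sin(5*pi*u/3) du.
Directly, an antiderivative of (-4) sin(5*pi*u/3) is 12*cos(5*pi*u/3)/(5*pi); evaluating from 0 to 3: ∫_{0}^{3} (-4) sin(5*pi*u/3) du = (-12/(5*pi)) - (12/(5*pi)) = -24/(5*pi).
So ∫_{-3}^{3} φ(u) sin(5*pi*u/3) du = -48/(5*pi).
Hence Im(c_{5}) = (-1/6)·(-48/(5*pi)) = 8/(5*pi).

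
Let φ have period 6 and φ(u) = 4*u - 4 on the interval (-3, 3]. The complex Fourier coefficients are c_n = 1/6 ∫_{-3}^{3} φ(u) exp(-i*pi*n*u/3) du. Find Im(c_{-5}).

Since φ is real-valued, Im(c_{-5}) = -1/6 ∫_{-3}^{3} φ(u) sin(-5*pi*u/3) du = b_{5}/2.
Integrating by parts (boundary term plus one more integral), an antiderivative of (4*u - 4) sin(-5*pi*u/3) is 12*u*cos(5*pi*u/3)/(5*pi) - 36*sin(5*pi*u/3)/(25*pi**2) - 12*cos(5*pi*u/3)/(5*pi); evaluating from -3 to 3: ∫_{-3}^{3} (4*u - 4) sin(-5*pi*u/3) du = (-24/(5*pi)) - (48/(5*pi)) = -72/(5*pi).
Hence Im(c_{-5}) = (-1/6)·(-72/(5*pi)) = 12/(5*pi).

12/(5*pi)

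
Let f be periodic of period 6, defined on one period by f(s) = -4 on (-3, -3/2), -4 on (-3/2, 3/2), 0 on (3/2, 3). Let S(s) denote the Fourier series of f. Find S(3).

-2

s = 3 differs from s = -3 by 1 full period(s), and the series is 6-periodic.
At s = -3 the one-sided limits are f(-3^-) = 0 and f(-3^+) = -4.
By Dirichlet's theorem the series converges to their average, [(0) + (-4)]/2 = -2.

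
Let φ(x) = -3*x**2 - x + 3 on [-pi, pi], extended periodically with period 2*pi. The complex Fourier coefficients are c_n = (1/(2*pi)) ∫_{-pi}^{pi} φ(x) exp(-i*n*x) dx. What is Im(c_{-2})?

1/2

Since φ is real-valued, Im(c_{-2}) = -(1/(2*pi)) ∫_{-pi}^{pi} φ(x) sin(-2*x) dx = b_{2}/2.
Integrating by parts twice (tabular method), an antiderivative of (-3*x**2 - x + 3) sin(-2*x) is -3*x**2*cos(2*x)/2 + 3*x*sin(2*x)/2 - x*cos(2*x)/2 + sin(2*x)/4 + 9*cos(2*x)/4; evaluating from -pi to pi: ∫_{-pi}^{pi} (-3*x**2 - x + 3) sin(-2*x) dx = (-3*pi**2/2 - pi/2 + 9/4) - (-3*pi**2/2 + pi/2 + 9/4) = -pi.
Hence Im(c_{-2}) = (-1/(2*pi))·(-pi) = 1/2.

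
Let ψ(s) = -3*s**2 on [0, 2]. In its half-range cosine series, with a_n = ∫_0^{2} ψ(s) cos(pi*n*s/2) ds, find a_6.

a_6 = ∫_0^{2} (-3*s**2) cos(3*pi*s) ds.
Integrating by parts twice (tabular method), an antiderivative of (-3*s**2) cos(3*pi*s) is -s**2*sin(3*pi*s)/pi - 2*s*cos(3*pi*s)/(3*pi**2) + 2*sin(3*pi*s)/(9*pi**3); evaluating from 0 to 2: ∫_{0}^{2} (-3*s**2) cos(3*pi*s) ds = (-4/(3*pi**2)) - (0) = -4/(3*pi**2).
Hence a_6 = -4/(3*pi**2).

-4/(3*pi**2)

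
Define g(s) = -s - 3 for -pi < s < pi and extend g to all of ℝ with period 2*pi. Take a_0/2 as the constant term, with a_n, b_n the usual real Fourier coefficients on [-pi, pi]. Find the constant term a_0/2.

a_0 = 1/pi ∫_{-pi}^{pi} g(s) ds = 1/pi · (-6*pi) = -6.
So the constant term a_0/2 = -3.

-3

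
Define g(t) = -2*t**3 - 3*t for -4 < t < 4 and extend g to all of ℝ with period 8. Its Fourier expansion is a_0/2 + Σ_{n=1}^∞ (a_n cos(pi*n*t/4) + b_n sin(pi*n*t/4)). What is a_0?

0

a_0 = 1/4 ∫_{-4}^{4} g(t) dt = 1/4 · (0) = 0.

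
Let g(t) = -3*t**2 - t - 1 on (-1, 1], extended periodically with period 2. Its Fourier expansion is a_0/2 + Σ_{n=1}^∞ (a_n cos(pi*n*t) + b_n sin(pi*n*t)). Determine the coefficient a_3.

a_3 = ∫_{-1}^{1} g(t) cos(3*pi*t) dt.
Integrating by parts twice (tabular method), an antiderivative of (-3*t**2 - t - 1) cos(3*pi*t) is -t**2*sin(3*pi*t)/pi - t*sin(3*pi*t)/(3*pi) - 2*t*cos(3*pi*t)/(3*pi**2) - sin(3*pi*t)/(3*pi) + 2*sin(3*pi*t)/(9*pi**3) - cos(3*pi*t)/(9*pi**2); evaluating from -1 to 1: ∫_{-1}^{1} (-3*t**2 - t - 1) cos(3*pi*t) dt = (7/(9*pi**2)) - (-5/(9*pi**2)) = 4/(3*pi**2).
Hence a_3 = 4/(3*pi**2).

4/(3*pi**2)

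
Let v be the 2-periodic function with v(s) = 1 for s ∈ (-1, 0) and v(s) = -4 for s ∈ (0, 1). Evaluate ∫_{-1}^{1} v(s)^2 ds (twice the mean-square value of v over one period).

∫_{-1}^{1} v(s)^2 ds = 17.

17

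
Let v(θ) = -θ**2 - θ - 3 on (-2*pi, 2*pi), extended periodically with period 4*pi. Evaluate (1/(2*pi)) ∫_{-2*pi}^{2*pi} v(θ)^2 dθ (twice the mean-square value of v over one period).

(1/(2*pi)) ∫_{-2*pi}^{2*pi} v(θ)^2 dθ = (1/(2*pi)) · (4*pi*(135 + 140*pi**2 + 48*pi**4)/15) = 18 + 56*pi**2/3 + 32*pi**4/5.

18 + 56*pi**2/3 + 32*pi**4/5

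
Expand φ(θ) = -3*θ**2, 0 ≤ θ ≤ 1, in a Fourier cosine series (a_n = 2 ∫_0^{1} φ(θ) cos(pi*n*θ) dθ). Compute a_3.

a_3 = 2 ∫_0^{1} (-3*θ**2) cos(3*pi*θ) dθ.
Integrating by parts twice (tabular method), an antiderivative of (-3*θ**2) cos(3*pi*θ) is -θ**2*sin(3*pi*θ)/pi - 2*θ*cos(3*pi*θ)/(3*pi**2) + 2*sin(3*pi*θ)/(9*pi**3); evaluating from 0 to 1: ∫_{0}^{1} (-3*θ**2) cos(3*pi*θ) dθ = (2/(3*pi**2)) - (0) = 2/(3*pi**2).
Hence a_3 = 2·(2/(3*pi**2)) = 4/(3*pi**2).

4/(3*pi**2)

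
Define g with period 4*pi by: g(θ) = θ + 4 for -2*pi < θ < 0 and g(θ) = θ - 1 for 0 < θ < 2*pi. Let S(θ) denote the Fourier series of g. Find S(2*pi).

At θ = 2*pi the one-sided limits are g(2*pi^-) = -1 + 2*pi and g(2*pi^+) = 4 - 2*pi.
By Dirichlet's theorem the series converges to their average, [(-1 + 2*pi) + (4 - 2*pi)]/2 = 3/2.

3/2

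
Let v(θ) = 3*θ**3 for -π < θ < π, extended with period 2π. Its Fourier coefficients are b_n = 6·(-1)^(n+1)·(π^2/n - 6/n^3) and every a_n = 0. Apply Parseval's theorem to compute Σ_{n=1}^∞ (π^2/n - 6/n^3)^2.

Parseval: Σ b_n^2 = (1/π) ∫_{-π}^{π} v(θ)^2 dθ = 18*pi**6/7.
b_n^2 = 36·(π^2/n - 6/n^3)^2, so the sum equals (18*pi**6/7)/36 = pi**6/14.

pi**6/14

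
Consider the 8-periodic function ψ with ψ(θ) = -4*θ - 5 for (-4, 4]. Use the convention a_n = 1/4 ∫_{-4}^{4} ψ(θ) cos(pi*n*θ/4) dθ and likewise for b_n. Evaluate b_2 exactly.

b_2 = 1/4 ∫_{-4}^{4} ψ(θ) sin(pi*θ/2) dθ.
Integrating by parts (boundary term plus one more integral), an antiderivative of (-4*θ - 5) sin(pi*θ/2) is 8*θ*cos(pi*θ/2)/pi - 16*sin(pi*θ/2)/pi**2 + 10*cos(pi*θ/2)/pi; evaluating from -4 to 4: ∫_{-4}^{4} (-4*θ - 5) sin(pi*θ/2) dθ = (42/pi) - (-22/pi) = 64/pi.
Hence b_2 = (1/4)·(64/pi) = 16/pi.

16/pi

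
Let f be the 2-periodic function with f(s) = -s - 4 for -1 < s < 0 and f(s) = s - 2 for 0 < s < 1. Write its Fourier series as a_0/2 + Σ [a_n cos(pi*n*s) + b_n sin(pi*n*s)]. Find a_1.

a_1 = ∫_{-1}^{1} f(s) cos(pi*s) ds.
Split the integral at the breakpoints.
Integrating by parts (boundary term plus one more integral), an antiderivative of (-s - 4) cos(pi*s) is -s*sin(pi*s)/pi - 4*sin(pi*s)/pi - cos(pi*s)/pi**2; evaluating from -1 to 0: ∫_{-1}^{0} (-s - 4) cos(pi*s) ds = (-1/pi**2) - (pi**(-2)) = -2/pi**2.
Integrating by parts (boundary term plus one more integral), an antiderivative of (s - 2) cos(pi*s) is s*sin(pi*s)/pi - 2*sin(pi*s)/pi + cos(pi*s)/pi**2; evaluating from 0 to 1: ∫_{0}^{1} (s - 2) cos(pi*s) ds = (-1/pi**2) - (pi**(-2)) = -2/pi**2.
Summing the pieces gives a_1 = -4/pi**2.

-4/pi**2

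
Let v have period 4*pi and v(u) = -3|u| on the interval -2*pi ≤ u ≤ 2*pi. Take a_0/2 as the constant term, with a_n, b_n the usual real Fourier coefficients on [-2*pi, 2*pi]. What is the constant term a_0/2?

-3*pi

a_0 = (1/(2*pi)) ∫_{-2*pi}^{2*pi} v(u) du = (1/(2*pi)) · (-12*pi**2) = -6*pi.
So the constant term a_0/2 = -3*pi.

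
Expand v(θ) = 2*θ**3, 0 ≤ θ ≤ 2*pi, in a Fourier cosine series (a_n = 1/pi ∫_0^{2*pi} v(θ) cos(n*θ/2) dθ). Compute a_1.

a_1 = 1/pi ∫_0^{2*pi} (2*θ**3) cos(θ/2) dθ.
Integrating by parts three times (tabular method), an antiderivative of (2*θ**3) cos(θ/2) is 4*θ**3*sin(θ/2) + 24*θ**2*cos(θ/2) - 96*θ*sin(θ/2) - 192*cos(θ/2); evaluating from 0 to 2*pi: ∫_{0}^{2*pi} (2*θ**3) cos(θ/2) dθ = (192 - 96*pi**2) - (-192) = 384 - 96*pi**2.
Hence a_1 = (1/pi)·(384 - 96*pi**2) = -96*pi + 384/pi.

-96*pi + 384/pi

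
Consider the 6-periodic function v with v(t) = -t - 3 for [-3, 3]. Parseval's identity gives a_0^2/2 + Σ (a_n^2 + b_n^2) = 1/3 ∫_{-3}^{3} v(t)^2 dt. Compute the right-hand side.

24

1/3 ∫_{-3}^{3} v(t)^2 dt = 1/3 · (72) = 24.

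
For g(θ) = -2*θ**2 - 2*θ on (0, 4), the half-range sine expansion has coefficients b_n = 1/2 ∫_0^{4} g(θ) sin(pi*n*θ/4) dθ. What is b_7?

b_7 = 1/2 ∫_0^{4} (-2*θ**2 - 2*θ) sin(7*pi*θ/4) dθ.
Integrating by parts twice (tabular method), an antiderivative of (-2*θ**2 - 2*θ) sin(7*pi*θ/4) is 8*θ**2*cos(7*pi*θ/4)/(7*pi) - 64*θ*sin(7*pi*θ/4)/(49*pi**2) + 8*θ*cos(7*pi*θ/4)/(7*pi) - 32*sin(7*pi*θ/4)/(49*pi**2) - 256*cos(7*pi*θ/4)/(343*pi**3); evaluating from 0 to 4: ∫_{0}^{4} (-2*θ**2 - 2*θ) sin(7*pi*θ/4) dθ = (32*(8 - 245*pi**2)/(343*pi**3)) - (-256/(343*pi**3)) = 32*(16 - 245*pi**2)/(343*pi**3).
Hence b_7 = (1/2)·(32*(16 - 245*pi**2)/(343*pi**3)) = 16*(16 - 245*pi**2)/(343*pi**3).

16*(16 - 245*pi**2)/(343*pi**3)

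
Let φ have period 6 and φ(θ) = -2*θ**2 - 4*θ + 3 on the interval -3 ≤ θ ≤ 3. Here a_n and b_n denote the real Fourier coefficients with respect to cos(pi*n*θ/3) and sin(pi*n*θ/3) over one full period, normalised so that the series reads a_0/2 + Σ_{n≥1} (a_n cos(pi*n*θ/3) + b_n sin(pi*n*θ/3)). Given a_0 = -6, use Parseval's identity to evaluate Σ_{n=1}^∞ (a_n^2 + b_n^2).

Parseval: a_0^2/2 + Σ_{n≥1} (a_n^2+b_n^2) = 1/3 ∫_{-3}^{3} φ(θ)^2 dθ = 858/5.
Subtract a_0^2/2 = 18: Σ (a_n^2+b_n^2) = 768/5.

768/5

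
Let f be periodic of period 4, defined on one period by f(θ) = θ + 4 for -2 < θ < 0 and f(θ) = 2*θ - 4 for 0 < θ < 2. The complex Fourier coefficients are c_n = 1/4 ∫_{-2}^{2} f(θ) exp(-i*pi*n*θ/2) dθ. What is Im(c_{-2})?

Since f is real-valued, Im(c_{-2}) = -1/4 ∫_{-2}^{2} f(θ) sin(-pi*θ) dθ = b_{2}/2.
Split the integral at the breakpoints.
Integrating by parts (boundary term plus one more integral), an antiderivative of (θ + 4) sin(-pi*θ) is θ*cos(pi*θ)/pi - sin(pi*θ)/pi**2 + 4*cos(pi*θ)/pi; evaluating from -2 to 0: ∫_{-2}^{0} (θ + 4) sin(-pi*θ) dθ = (4/pi) - (2/pi) = 2/pi.
Integrating by parts (boundary term plus one more integral), an antiderivative of (2*θ - 4) sin(-pi*θ) is 2*θ*cos(pi*θ)/pi - 2*sin(pi*θ)/pi**2 - 4*cos(pi*θ)/pi; evaluating from 0 to 2: ∫_{0}^{2} (2*θ - 4) sin(-pi*θ) dθ = (0) - (-4/pi) = 4/pi.
So ∫_{-2}^{2} f(θ) sin(-pi*θ) dθ = 6/pi.
Hence Im(c_{-2}) = (-1/4)·(6/pi) = -3/(2*pi).

-3/(2*pi)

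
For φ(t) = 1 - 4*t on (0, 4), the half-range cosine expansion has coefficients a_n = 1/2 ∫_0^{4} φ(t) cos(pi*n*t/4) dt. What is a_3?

64/(9*pi**2)

a_3 = 1/2 ∫_0^{4} (1 - 4*t) cos(3*pi*t/4) dt.
Integrating by parts (boundary term plus one more integral), an antiderivative of (1 - 4*t) cos(3*pi*t/4) is -16*t*sin(3*pi*t/4)/(3*pi) + 4*sin(3*pi*t/4)/(3*pi) - 64*cos(3*pi*t/4)/(9*pi**2); evaluating from 0 to 4: ∫_{0}^{4} (1 - 4*t) cos(3*pi*t/4) dt = (64/(9*pi**2)) - (-64/(9*pi**2)) = 128/(9*pi**2).
Hence a_3 = (1/2)·(128/(9*pi**2)) = 64/(9*pi**2).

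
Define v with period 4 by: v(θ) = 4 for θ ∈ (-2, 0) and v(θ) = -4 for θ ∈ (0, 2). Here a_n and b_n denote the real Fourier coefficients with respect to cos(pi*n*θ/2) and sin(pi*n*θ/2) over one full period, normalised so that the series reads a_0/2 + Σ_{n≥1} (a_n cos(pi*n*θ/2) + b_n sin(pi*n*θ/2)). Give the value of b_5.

-16/(5*pi)

b_5 = 1/2 ∫_{-2}^{2} v(θ) sin(5*pi*θ/2) dθ.
v is odd and sin(5*pi*θ/2) is odd, so the integrand is even and b_5 = ∫_0^{2} v(θ) sin(5*pi*θ/2) dθ.
Directly, an antiderivative of (-4) sin(5*pi*θ/2) is 8*cos(5*pi*θ/2)/(5*pi); evaluating from 0 to 2: ∫_{0}^{2} (-4) sin(5*pi*θ/2) dθ = (-8/(5*pi)) - (8/(5*pi)) = -16/(5*pi).
Hence b_5 = -16/(5*pi).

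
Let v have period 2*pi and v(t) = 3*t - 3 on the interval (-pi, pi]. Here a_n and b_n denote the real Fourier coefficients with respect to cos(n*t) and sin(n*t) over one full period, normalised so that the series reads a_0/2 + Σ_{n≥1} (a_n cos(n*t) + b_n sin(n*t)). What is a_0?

-6

a_0 = 1/pi ∫_{-pi}^{pi} v(t) dt = 1/pi · (-6*pi) = -6.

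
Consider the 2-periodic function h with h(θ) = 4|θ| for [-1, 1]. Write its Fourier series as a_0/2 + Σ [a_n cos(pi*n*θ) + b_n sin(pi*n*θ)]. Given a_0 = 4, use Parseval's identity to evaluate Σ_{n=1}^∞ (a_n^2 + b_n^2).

8/3

Parseval: a_0^2/2 + Σ_{n≥1} (a_n^2+b_n^2) = ∫_{-1}^{1} h(θ)^2 dθ = 32/3.
Subtract a_0^2/2 = 8: Σ (a_n^2+b_n^2) = 8/3.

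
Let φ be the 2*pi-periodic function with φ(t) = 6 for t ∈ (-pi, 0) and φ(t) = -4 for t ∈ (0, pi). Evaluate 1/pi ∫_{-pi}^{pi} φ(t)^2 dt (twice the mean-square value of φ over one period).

1/pi ∫_{-pi}^{pi} φ(t)^2 dt = 1/pi · (52*pi) = 52.

52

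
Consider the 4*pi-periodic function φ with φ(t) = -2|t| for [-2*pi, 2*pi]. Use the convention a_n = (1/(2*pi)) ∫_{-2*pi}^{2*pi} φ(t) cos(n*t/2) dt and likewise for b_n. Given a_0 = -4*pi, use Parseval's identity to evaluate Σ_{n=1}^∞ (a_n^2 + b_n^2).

8*pi**2/3

Parseval: a_0^2/2 + Σ_{n≥1} (a_n^2+b_n^2) = (1/(2*pi)) ∫_{-2*pi}^{2*pi} φ(t)^2 dt = 32*pi**2/3.
Subtract a_0^2/2 = 8*pi**2: Σ (a_n^2+b_n^2) = 8*pi**2/3.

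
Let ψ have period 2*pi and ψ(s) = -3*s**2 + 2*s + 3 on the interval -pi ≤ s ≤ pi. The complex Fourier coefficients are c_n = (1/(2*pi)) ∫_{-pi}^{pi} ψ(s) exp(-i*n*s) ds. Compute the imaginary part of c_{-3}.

Since ψ is real-valued, Im(c_{-3}) = -(1/(2*pi)) ∫_{-pi}^{pi} ψ(s) sin(-3*s) ds = b_{3}/2.
Integrating by parts twice (tabular method), an antiderivative of (-3*s**2 + 2*s + 3) sin(-3*s) is -s**2*cos(3*s) + 2*s*sin(3*s)/3 + 2*s*cos(3*s)/3 - 2*sin(3*s)/9 + 11*cos(3*s)/9; evaluating from -pi to pi: ∫_{-pi}^{pi} (-3*s**2 + 2*s + 3) sin(-3*s) ds = (-2*pi/3 - 11/9 + pi**2) - (-11/9 + 2*pi/3 + pi**2) = -4*pi/3.
Hence Im(c_{-3}) = (-1/(2*pi))·(-4*pi/3) = 2/3.

2/3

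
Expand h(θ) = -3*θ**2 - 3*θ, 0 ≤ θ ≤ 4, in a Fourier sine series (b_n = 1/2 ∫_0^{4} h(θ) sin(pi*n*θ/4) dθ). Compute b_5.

b_5 = 1/2 ∫_0^{4} (-3*θ**2 - 3*θ) sin(5*pi*θ/4) dθ.
Integrating by parts twice (tabular method), an antiderivative of (-3*θ**2 - 3*θ) sin(5*pi*θ/4) is 12*θ**2*cos(5*pi*θ/4)/(5*pi) - 96*θ*sin(5*pi*θ/4)/(25*pi**2) + 12*θ*cos(5*pi*θ/4)/(5*pi) - 48*sin(5*pi*θ/4)/(25*pi**2) - 384*cos(5*pi*θ/4)/(125*pi**3); evaluating from 0 to 4: ∫_{0}^{4} (-3*θ**2 - 3*θ) sin(5*pi*θ/4) dθ = (-48/pi + 384/(125*pi**3)) - (-384/(125*pi**3)) = -48/pi + 768/(125*pi**3).
Hence b_5 = (1/2)·(-48/pi + 768/(125*pi**3)) = -24/pi + 384/(125*pi**3).

-24/pi + 384/(125*pi**3)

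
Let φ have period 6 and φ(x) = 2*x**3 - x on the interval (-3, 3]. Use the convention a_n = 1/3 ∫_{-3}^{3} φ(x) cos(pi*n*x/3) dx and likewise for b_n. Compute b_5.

b_5 = 1/3 ∫_{-3}^{3} φ(x) sin(5*pi*x/3) dx.
φ is odd and sin(5*pi*x/3) is odd, so the integrand is even and b_5 = 2/3 ∫_0^{3} φ(x) sin(5*pi*x/3) dx.
Integrating by parts three times (tabular method), an antiderivative of (2*x**3 - x) sin(5*pi*x/3) is -6*x**3*cos(5*pi*x/3)/(5*pi) + 54*x**2*sin(5*pi*x/3)/(25*pi**2) + 324*x*cos(5*pi*x/3)/(125*pi**3) + 3*x*cos(5*pi*x/3)/(5*pi) - 9*sin(5*pi*x/3)/(25*pi**2) - 972*sin(5*pi*x/3)/(625*pi**4); evaluating from 0 to 3: ∫_{0}^{3} (2*x**3 - x) sin(5*pi*x/3) dx = (9*(-108 + 425*pi**2)/(125*pi**3)) - (0) = 9*(-108 + 425*pi**2)/(125*pi**3).
Hence b_5 = (2/3)·(9*(-108 + 425*pi**2)/(125*pi**3)) = 6*(-108 + 425*pi**2)/(125*pi**3).

6*(-108 + 425*pi**2)/(125*pi**3)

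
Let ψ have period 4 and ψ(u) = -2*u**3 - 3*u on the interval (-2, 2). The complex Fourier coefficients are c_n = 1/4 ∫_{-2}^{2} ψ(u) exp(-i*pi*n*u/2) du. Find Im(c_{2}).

-11/pi + 12/pi**3

Since ψ is real-valued, Im(c_{2}) = -1/4 ∫_{-2}^{2} ψ(u) sin(pi*u) du = -b_{2}/2.
ψ is odd and sin(pi*u) is odd, so the integrand is even: ∫_{-2}^{2} ψ(u) sin(pi*u) du = 2∫_0^{2} ψ(u) sin(pi*u) du.
Integrating by parts three times (tabular method), an antiderivative of (-2*u**3 - 3*u) sin(pi*u) is 2*u**3*cos(pi*u)/pi - 6*u**2*sin(pi*u)/pi**2 - 12*u*cos(pi*u)/pi**3 + 3*u*cos(pi*u)/pi - 3*sin(pi*u)/pi**2 + 12*sin(pi*u)/pi**4; evaluating from 0 to 2: ∫_{0}^{2} (-2*u**3 - 3*u) sin(pi*u) du = (-24/pi**3 + 22/pi) - (0) = -24/pi**3 + 22/pi.
So ∫_{-2}^{2} ψ(u) sin(pi*u) du = -48/pi**3 + 44/pi.
Hence Im(c_{2}) = (-1/4)·(-48/pi**3 + 44/pi) = -11/pi + 12/pi**3.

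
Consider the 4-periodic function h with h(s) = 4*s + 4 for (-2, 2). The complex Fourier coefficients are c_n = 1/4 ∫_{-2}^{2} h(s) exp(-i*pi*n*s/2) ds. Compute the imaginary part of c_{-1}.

8/pi

Since h is real-valued, Im(c_{-1}) = -1/4 ∫_{-2}^{2} h(s) sin(-pi*s/2) ds = b_{1}/2.
Integrating by parts (boundary term plus one more integral), an antiderivative of (4*s + 4) sin(-pi*s/2) is 8*s*cos(pi*s/2)/pi - 16*sin(pi*s/2)/pi**2 + 8*cos(pi*s/2)/pi; evaluating from -2 to 2: ∫_{-2}^{2} (4*s + 4) sin(-pi*s/2) ds = (-24/pi) - (8/pi) = -32/pi.
Hence Im(c_{-1}) = (-1/4)·(-32/pi) = 8/pi.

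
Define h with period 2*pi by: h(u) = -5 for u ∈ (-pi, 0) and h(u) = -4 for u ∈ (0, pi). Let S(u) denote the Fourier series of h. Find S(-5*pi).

u = -5*pi differs from u = -pi by -2 full period(s), and the series is 2*pi-periodic.
At u = -pi the one-sided limits are h(-pi^-) = -4 and h(-pi^+) = -5.
By Dirichlet's theorem the series converges to their average, [(-4) + (-5)]/2 = -9/2.

-9/2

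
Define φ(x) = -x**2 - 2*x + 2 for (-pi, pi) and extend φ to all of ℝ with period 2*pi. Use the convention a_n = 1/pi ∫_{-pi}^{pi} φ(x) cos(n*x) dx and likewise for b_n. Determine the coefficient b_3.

-4/3

b_3 = 1/pi ∫_{-pi}^{pi} φ(x) sin(3*x) dx.
Integrating by parts twice (tabular method), an antiderivative of (-x**2 - 2*x + 2) sin(3*x) is x**2*cos(3*x)/3 - 2*x*sin(3*x)/9 + 2*x*cos(3*x)/3 - 2*sin(3*x)/9 - 20*cos(3*x)/27; evaluating from -pi to pi: ∫_{-pi}^{pi} (-x**2 - 2*x + 2) sin(3*x) dx = (-pi**2/3 - 2*pi/3 + 20/27) - (-pi**2/3 + 20/27 + 2*pi/3) = -4*pi/3.
Hence b_3 = (1/pi)·(-4*pi/3) = -4/3.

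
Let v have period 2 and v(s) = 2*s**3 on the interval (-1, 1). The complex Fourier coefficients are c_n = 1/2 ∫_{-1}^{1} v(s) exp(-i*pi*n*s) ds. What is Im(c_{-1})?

Since v is real-valued, Im(c_{-1}) = -1/2 ∫_{-1}^{1} v(s) sin(-pi*s) ds = b_{1}/2.
v is odd and sin(-pi*s) is odd, so the integrand is even: ∫_{-1}^{1} v(s) sin(-pi*s) ds = 2∫_0^{1} v(s) sin(-pi*s) ds.
Integrating by parts three times (tabular method), an antiderivative of (2*s**3) sin(-pi*s) is 2*s**3*cos(pi*s)/pi - 6*s**2*sin(pi*s)/pi**2 - 12*s*cos(pi*s)/pi**3 + 12*sin(pi*s)/pi**4; evaluating from 0 to 1: ∫_{0}^{1} (2*s**3) sin(-pi*s) ds = (-2/pi + 12/pi**3) - (0) = -2/pi + 12/pi**3.
So ∫_{-1}^{1} v(s) sin(-pi*s) ds = -4/pi + 24/pi**3.
Hence Im(c_{-1}) = (-1/2)·(-4/pi + 24/pi**3) = -12/pi**3 + 2/pi.

-12/pi**3 + 2/pi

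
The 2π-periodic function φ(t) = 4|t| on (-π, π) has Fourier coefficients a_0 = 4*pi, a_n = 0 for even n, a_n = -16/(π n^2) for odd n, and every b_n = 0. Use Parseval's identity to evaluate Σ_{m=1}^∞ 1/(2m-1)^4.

pi**4/96

Parseval: a_0^2/2 + Σ a_n^2 = (1/π) ∫_{-π}^{π} φ(t)^2 dt = 32*pi**2/3.
Subtract a_0^2/2 = 8*pi**2: Σ a_n^2 = 8*pi**2/3.
Only odd n contribute, with a_n^2 = 256/(π^2 n^4), so Σ_{m≥1} 1/(2m-1)^4 = π^2·(8*pi**2/3)/256 = pi**4/96.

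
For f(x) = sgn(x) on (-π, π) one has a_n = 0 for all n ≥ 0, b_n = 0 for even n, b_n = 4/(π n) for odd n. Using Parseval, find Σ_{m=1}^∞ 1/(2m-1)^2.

pi**2/8

Parseval: Σ b_n^2 = (1/π) ∫_{-π}^{π} f(x)^2 dx = 2.
Only odd n contribute, with b_n^2 = 16/(π^2 n^2), so Σ_{m≥1} 1/(2m-1)^2 = π^2·(2)/16 = pi**2/8.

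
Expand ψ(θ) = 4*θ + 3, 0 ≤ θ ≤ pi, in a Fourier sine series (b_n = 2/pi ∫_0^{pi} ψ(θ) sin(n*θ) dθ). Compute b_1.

b_1 = 2/pi ∫_0^{pi} (4*θ + 3) sin(θ) dθ.
Integrating by parts (boundary term plus one more integral), an antiderivative of (4*θ + 3) sin(θ) is -4*θ*cos(θ) + 4*sin(θ) - 3*cos(θ); evaluating from 0 to pi: ∫_{0}^{pi} (4*θ + 3) sin(θ) dθ = (3 + 4*pi) - (-3) = 6 + 4*pi.
Hence b_1 = (2/pi)·(6 + 4*pi) = 12/pi + 8.

12/pi + 8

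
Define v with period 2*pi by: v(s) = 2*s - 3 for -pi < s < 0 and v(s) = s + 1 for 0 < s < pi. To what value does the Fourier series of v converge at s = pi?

At s = pi the one-sided limits are v(pi^-) = 1 + pi and v(pi^+) = -2*pi - 3.
By Dirichlet's theorem the series converges to their average, [(1 + pi) + (-2*pi - 3)]/2 = -pi/2 - 1.

-pi/2 - 1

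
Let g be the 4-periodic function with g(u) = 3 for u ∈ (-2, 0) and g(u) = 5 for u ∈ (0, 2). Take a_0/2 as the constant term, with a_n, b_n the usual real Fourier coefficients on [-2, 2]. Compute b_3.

b_3 = 1/2 ∫_{-2}^{2} g(u) sin(3*pi*u/2) du.
Split the integral at the breakpoints.
Directly, an antiderivative of (3) sin(3*pi*u/2) is -2*cos(3*pi*u/2)/pi; evaluating from -2 to 0: ∫_{-2}^{0} (3) sin(3*pi*u/2) du = (-2/pi) - (2/pi) = -4/pi.
Directly, an antiderivative of (5) sin(3*pi*u/2) is -10*cos(3*pi*u/2)/(3*pi); evaluating from 0 to 2: ∫_{0}^{2} (5) sin(3*pi*u/2) du = (10/(3*pi)) - (-10/(3*pi)) = 20/(3*pi).
Summing the pieces and multiplying by (1/2) gives b_3 = 4/(3*pi).

4/(3*pi)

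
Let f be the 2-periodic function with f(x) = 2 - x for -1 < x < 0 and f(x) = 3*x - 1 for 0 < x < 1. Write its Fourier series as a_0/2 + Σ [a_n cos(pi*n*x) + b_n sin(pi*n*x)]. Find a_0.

a_0 = ∫_{-1}^{1} f(x) dx = 3.

3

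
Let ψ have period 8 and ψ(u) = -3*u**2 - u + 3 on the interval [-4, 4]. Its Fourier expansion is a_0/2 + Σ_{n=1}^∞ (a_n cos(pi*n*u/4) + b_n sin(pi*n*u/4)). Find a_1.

a_1 = 1/4 ∫_{-4}^{4} ψ(u) cos(pi*u/4) du.
Integrating by parts twice (tabular method), an antiderivative of (-3*u**2 - u + 3) cos(pi*u/4) is -12*u**2*sin(pi*u/4)/pi - 4*u*sin(pi*u/4)/pi - 96*u*cos(pi*u/4)/pi**2 + 12*sin(pi*u/4)/pi + 384*sin(pi*u/4)/pi**3 - 16*cos(pi*u/4)/pi**2; evaluating from -4 to 4: ∫_{-4}^{4} (-3*u**2 - u + 3) cos(pi*u/4) du = (400/pi**2) - (-368/pi**2) = 768/pi**2.
Hence a_1 = (1/4)·(768/pi**2) = 192/pi**2.

192/pi**2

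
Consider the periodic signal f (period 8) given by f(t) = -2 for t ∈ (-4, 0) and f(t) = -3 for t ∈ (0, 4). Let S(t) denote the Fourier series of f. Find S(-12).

-5/2

t = -12 differs from t = -4 by -1 full period(s), and the series is 8-periodic.
At t = -4 the one-sided limits are f(-4^-) = -3 and f(-4^+) = -2.
By Dirichlet's theorem the series converges to their average, [(-3) + (-2)]/2 = -5/2.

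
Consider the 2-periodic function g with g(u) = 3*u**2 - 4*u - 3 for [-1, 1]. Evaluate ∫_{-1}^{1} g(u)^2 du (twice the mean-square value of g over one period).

∫_{-1}^{1} g(u)^2 du = 304/15.

304/15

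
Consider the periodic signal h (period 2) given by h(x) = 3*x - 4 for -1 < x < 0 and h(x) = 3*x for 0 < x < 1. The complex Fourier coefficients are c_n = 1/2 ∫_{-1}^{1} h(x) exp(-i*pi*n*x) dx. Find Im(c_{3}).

Since h is real-valued, Im(c_{3}) = -1/2 ∫_{-1}^{1} h(x) sin(3*pi*x) dx = -b_{3}/2.
Split the integral at the breakpoints.
Integrating by parts (boundary term plus one more integral), an antiderivative of (3*x - 4) sin(3*pi*x) is -x*cos(3*pi*x)/pi + sin(3*pi*x)/(3*pi**2) + 4*cos(3*pi*x)/(3*pi); evaluating from -1 to 0: ∫_{-1}^{0} (3*x - 4) sin(3*pi*x) dx = (4/(3*pi)) - (-7/(3*pi)) = 11/(3*pi).
Integrating by parts (boundary term plus one more integral), an antiderivative of (3*x) sin(3*pi*x) is -x*cos(3*pi*x)/pi + sin(3*pi*x)/(3*pi**2); evaluating from 0 to 1: ∫_{0}^{1} (3*x) sin(3*pi*x) dx = (1/pi) - (0) = 1/pi.
So ∫_{-1}^{1} h(x) sin(3*pi*x) dx = 14/(3*pi).
Hence Im(c_{3}) = (-1/2)·(14/(3*pi)) = -7/(3*pi).

-7/(3*pi)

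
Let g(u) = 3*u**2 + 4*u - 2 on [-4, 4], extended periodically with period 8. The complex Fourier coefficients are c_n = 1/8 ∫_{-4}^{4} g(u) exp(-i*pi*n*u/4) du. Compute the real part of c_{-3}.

Since g is real-valued, Re(c_{-3}) = 1/8 ∫_{-4}^{4} g(u) cos(-3*pi*u/4) du = a_{3}/2.
Integrating by parts twice (tabular method), an antiderivative of (3*u**2 + 4*u - 2) cos(-3*pi*u/4) is 4*u**2*sin(3*pi*u/4)/pi + 16*u*sin(3*pi*u/4)/(3*pi) + 32*u*cos(3*pi*u/4)/(3*pi**2) - 8*sin(3*pi*u/4)/(3*pi) - 128*sin(3*pi*u/4)/(9*pi**3) + 64*cos(3*pi*u/4)/(9*pi**2); evaluating from -4 to 4: ∫_{-4}^{4} (3*u**2 + 4*u - 2) cos(-3*pi*u/4) du = (-448/(9*pi**2)) - (320/(9*pi**2)) = -256/(3*pi**2).
Hence Re(c_{-3}) = (1/8)·(-256/(3*pi**2)) = -32/(3*pi**2).

-32/(3*pi**2)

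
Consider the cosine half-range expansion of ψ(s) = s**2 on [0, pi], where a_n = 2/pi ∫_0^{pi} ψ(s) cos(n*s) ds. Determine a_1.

-4

a_1 = 2/pi ∫_0^{pi} (s**2) cos(s) ds.
Integrating by parts twice (tabular method), an antiderivative of (s**2) cos(s) is s**2*sin(s) + 2*s*cos(s) - 2*sin(s); evaluating from 0 to pi: ∫_{0}^{pi} (s**2) cos(s) ds = (-2*pi) - (0) = -2*pi.
Hence a_1 = (2/pi)·(-2*pi) = -4.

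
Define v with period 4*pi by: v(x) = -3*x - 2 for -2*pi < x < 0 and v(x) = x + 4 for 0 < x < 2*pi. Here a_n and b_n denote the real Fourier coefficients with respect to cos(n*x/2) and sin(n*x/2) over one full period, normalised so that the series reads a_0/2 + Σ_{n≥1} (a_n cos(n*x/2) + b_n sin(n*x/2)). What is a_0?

2 + 4*pi

a_0 = (1/(2*pi)) ∫_{-2*pi}^{2*pi} v(x) dx = (1/(2*pi)) · (4*pi*(1 + 2*pi)) = 2 + 4*pi.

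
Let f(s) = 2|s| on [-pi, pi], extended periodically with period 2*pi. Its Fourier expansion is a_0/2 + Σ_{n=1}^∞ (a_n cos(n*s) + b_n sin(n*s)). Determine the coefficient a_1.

-8/pi

a_1 = 1/pi ∫_{-pi}^{pi} f(s) cos(s) ds.
f is even and cos(s) is even, so the integrand is even and a_1 = 2/pi ∫_0^{pi} f(s) cos(s) ds.
Integrating by parts (boundary term plus one more integral), an antiderivative of (2*s) cos(s) is 2*s*sin(s) + 2*cos(s); evaluating from 0 to pi: ∫_{0}^{pi} (2*s) cos(s) ds = (-2) - (2) = -4.
Hence a_1 = (2/pi)·(-4) = -8/pi.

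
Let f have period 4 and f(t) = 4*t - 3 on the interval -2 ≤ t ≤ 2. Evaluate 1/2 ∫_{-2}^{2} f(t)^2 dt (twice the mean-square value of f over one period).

1/2 ∫_{-2}^{2} f(t)^2 dt = 1/2 · (364/3) = 182/3.

182/3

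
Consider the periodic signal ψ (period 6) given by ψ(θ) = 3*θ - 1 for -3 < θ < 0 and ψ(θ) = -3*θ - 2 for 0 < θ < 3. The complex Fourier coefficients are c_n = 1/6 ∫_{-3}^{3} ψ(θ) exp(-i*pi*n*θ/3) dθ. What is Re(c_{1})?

Since ψ is real-valued, Re(c_{1}) = 1/6 ∫_{-3}^{3} ψ(θ) cos(pi*θ/3) dθ = a_{1}/2.
Split the integral at the breakpoints.
Integrating by parts (boundary term plus one more integral), an antiderivative of (3*θ - 1) cos(pi*θ/3) is 9*θ*sin(pi*θ/3)/pi - 3*sin(pi*θ/3)/pi + 27*cos(pi*θ/3)/pi**2; evaluating from -3 to 0: ∫_{-3}^{0} (3*θ - 1) cos(pi*θ/3) dθ = (27/pi**2) - (-27/pi**2) = 54/pi**2.
Integrating by parts (boundary term plus one more integral), an antiderivative of (-3*θ - 2) cos(pi*θ/3) is -9*θ*sin(pi*θ/3)/pi - 6*sin(pi*θ/3)/pi - 27*cos(pi*θ/3)/pi**2; evaluating from 0 to 3: ∫_{0}^{3} (-3*θ - 2) cos(pi*θ/3) dθ = (27/pi**2) - (-27/pi**2) = 54/pi**2.
So ∫_{-3}^{3} ψ(θ) cos(pi*θ/3) dθ = 108/pi**2.
Hence Re(c_{1}) = (1/6)·(108/pi**2) = 18/pi**2.

18/pi**2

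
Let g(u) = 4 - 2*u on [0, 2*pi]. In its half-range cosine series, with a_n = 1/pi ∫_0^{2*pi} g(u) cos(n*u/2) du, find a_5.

a_5 = 1/pi ∫_0^{2*pi} (4 - 2*u) cos(5*u/2) du.
Integrating by parts (boundary term plus one more integral), an antiderivative of (4 - 2*u) cos(5*u/2) is -4*u*sin(5*u/2)/5 + 8*sin(5*u/2)/5 - 8*cos(5*u/2)/25; evaluating from 0 to 2*pi: ∫_{0}^{2*pi} (4 - 2*u) cos(5*u/2) du = (8/25) - (-8/25) = 16/25.
Hence a_5 = (1/pi)·(16/25) = 16/(25*pi).

16/(25*pi)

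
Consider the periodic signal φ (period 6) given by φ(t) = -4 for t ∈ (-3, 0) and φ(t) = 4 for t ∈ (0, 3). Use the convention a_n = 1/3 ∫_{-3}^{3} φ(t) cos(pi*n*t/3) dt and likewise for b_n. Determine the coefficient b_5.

b_5 = 1/3 ∫_{-3}^{3} φ(t) sin(5*pi*t/3) dt.
φ is odd and sin(5*pi*t/3) is odd, so the integrand is even and b_5 = 2/3 ∫_0^{3} φ(t) sin(5*pi*t/3) dt.
Directly, an antiderivative of (4) sin(5*pi*t/3) is -12*cos(5*pi*t/3)/(5*pi); evaluating from 0 to 3: ∫_{0}^{3} (4) sin(5*pi*t/3) dt = (12/(5*pi)) - (-12/(5*pi)) = 24/(5*pi).
Hence b_5 = (2/3)·(24/(5*pi)) = 16/(5*pi).

16/(5*pi)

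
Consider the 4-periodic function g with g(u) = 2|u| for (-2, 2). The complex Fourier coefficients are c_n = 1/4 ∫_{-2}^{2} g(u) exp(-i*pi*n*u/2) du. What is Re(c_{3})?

-8/(9*pi**2)

Since g is real-valued, Re(c_{3}) = 1/4 ∫_{-2}^{2} g(u) cos(3*pi*u/2) du = a_{3}/2.
g is even and cos(3*pi*u/2) is even, so the integrand is even: ∫_{-2}^{2} g(u) cos(3*pi*u/2) du = 2∫_0^{2} g(u) cos(3*pi*u/2) du.
Integrating by parts (boundary term plus one more integral), an antiderivative of (2*u) cos(3*pi*u/2) is 4*u*sin(3*pi*u/2)/(3*pi) + 8*cos(3*pi*u/2)/(9*pi**2); evaluating from 0 to 2: ∫_{0}^{2} (2*u) cos(3*pi*u/2) du = (-8/(9*pi**2)) - (8/(9*pi**2)) = -16/(9*pi**2).
So ∫_{-2}^{2} g(u) cos(3*pi*u/2) du = -32/(9*pi**2).
Hence Re(c_{3}) = (1/4)·(-32/(9*pi**2)) = -8/(9*pi**2).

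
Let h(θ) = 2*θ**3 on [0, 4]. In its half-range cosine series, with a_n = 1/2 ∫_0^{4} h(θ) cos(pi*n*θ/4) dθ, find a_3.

256*(4 - 9*pi**2)/(27*pi**4)

a_3 = 1/2 ∫_0^{4} (2*θ**3) cos(3*pi*θ/4) dθ.
Integrating by parts three times (tabular method), an antiderivative of (2*θ**3) cos(3*pi*θ/4) is 8*θ**3*sin(3*pi*θ/4)/(3*pi) + 32*θ**2*cos(3*pi*θ/4)/(3*pi**2) - 256*θ*sin(3*pi*θ/4)/(9*pi**3) - 1024*cos(3*pi*θ/4)/(27*pi**4); evaluating from 0 to 4: ∫_{0}^{4} (2*θ**3) cos(3*pi*θ/4) dθ = (512*(2 - 9*pi**2)/(27*pi**4)) - (-1024/(27*pi**4)) = 512*(4 - 9*pi**2)/(27*pi**4).
Hence a_3 = (1/2)·(512*(4 - 9*pi**2)/(27*pi**4)) = 256*(4 - 9*pi**2)/(27*pi**4).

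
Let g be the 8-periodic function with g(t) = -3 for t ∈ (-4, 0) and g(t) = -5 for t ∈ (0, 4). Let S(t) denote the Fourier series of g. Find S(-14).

-5

t = -14 differs from t = 2 by -2 full period(s), and the series is 8-periodic.
g is continuous at t = 2 with value -5, so the series converges to -5 there.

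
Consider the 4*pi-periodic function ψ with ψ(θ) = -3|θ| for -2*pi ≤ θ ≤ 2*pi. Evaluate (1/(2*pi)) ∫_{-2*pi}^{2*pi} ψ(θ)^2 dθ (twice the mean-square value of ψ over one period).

(1/(2*pi)) ∫_{-2*pi}^{2*pi} ψ(θ)^2 dθ = (1/(2*pi)) · (48*pi**3) = 24*pi**2.

24*pi**2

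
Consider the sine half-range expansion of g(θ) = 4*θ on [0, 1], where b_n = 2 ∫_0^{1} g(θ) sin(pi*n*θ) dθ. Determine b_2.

b_2 = 2 ∫_0^{1} (4*θ) sin(2*pi*θ) dθ.
Integrating by parts (boundary term plus one more integral), an antiderivative of (4*θ) sin(2*pi*θ) is -2*θ*cos(2*pi*θ)/pi + sin(2*pi*θ)/pi**2; evaluating from 0 to 1: ∫_{0}^{1} (4*θ) sin(2*pi*θ) dθ = (-2/pi) - (0) = -2/pi.
Hence b_2 = 2·(-2/pi) = -4/pi.

-4/pi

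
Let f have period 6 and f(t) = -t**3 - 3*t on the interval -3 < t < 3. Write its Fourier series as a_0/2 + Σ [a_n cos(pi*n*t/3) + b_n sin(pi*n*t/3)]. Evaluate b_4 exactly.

-81/(16*pi**3) + 18/pi

b_4 = 1/3 ∫_{-3}^{3} f(t) sin(4*pi*t/3) dt.
f is odd and sin(4*pi*t/3) is odd, so the integrand is even and b_4 = 2/3 ∫_0^{3} f(t) sin(4*pi*t/3) dt.
Integrating by parts three times (tabular method), an antiderivative of (-t**3 - 3*t) sin(4*pi*t/3) is 3*t**3*cos(4*pi*t/3)/(4*pi) - 27*t**2*sin(4*pi*t/3)/(16*pi**2) - 81*t*cos(4*pi*t/3)/(32*pi**3) + 9*t*cos(4*pi*t/3)/(4*pi) - 27*sin(4*pi*t/3)/(16*pi**2) + 243*sin(4*pi*t/3)/(128*pi**4); evaluating from 0 to 3: ∫_{0}^{3} (-t**3 - 3*t) sin(4*pi*t/3) dt = (-243/(32*pi**3) + 27/pi) - (0) = -243/(32*pi**3) + 27/pi.
Hence b_4 = (2/3)·(-243/(32*pi**3) + 27/pi) = -81/(16*pi**3) + 18/pi.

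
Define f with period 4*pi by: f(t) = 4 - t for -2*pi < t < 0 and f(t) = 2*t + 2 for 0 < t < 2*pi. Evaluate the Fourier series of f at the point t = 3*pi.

pi + 4

t = 3*pi differs from t = -pi by 1 full period(s), and the series is 4*pi-periodic.
f is continuous at t = -pi with value pi + 4, so the series converges to pi + 4 there.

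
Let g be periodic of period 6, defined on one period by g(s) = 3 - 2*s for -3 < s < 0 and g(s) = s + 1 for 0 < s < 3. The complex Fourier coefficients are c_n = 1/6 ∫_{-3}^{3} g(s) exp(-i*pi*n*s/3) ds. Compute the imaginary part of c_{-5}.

-7/(10*pi)

Since g is real-valued, Im(c_{-5}) = -1/6 ∫_{-3}^{3} g(s) sin(-5*pi*s/3) ds = b_{5}/2.
Split the integral at the breakpoints.
Integrating by parts (boundary term plus one more integral), an antiderivative of (3 - 2*s) sin(-5*pi*s/3) is -6*s*cos(5*pi*s/3)/(5*pi) + 18*sin(5*pi*s/3)/(25*pi**2) + 9*cos(5*pi*s/3)/(5*pi); evaluating from -3 to 0: ∫_{-3}^{0} (3 - 2*s) sin(-5*pi*s/3) ds = (9/(5*pi)) - (-27/(5*pi)) = 36/(5*pi).
Integrating by parts (boundary term plus one more integral), an antiderivative of (s + 1) sin(-5*pi*s/3) is 3*s*cos(5*pi*s/3)/(5*pi) - 9*sin(5*pi*s/3)/(25*pi**2) + 3*cos(5*pi*s/3)/(5*pi); evaluating from 0 to 3: ∫_{0}^{3} (s + 1) sin(-5*pi*s/3) ds = (-12/(5*pi)) - (3/(5*pi)) = -3/pi.
So ∫_{-3}^{3} g(s) sin(-5*pi*s/3) ds = 21/(5*pi).
Hence Im(c_{-5}) = (-1/6)·(21/(5*pi)) = -7/(10*pi).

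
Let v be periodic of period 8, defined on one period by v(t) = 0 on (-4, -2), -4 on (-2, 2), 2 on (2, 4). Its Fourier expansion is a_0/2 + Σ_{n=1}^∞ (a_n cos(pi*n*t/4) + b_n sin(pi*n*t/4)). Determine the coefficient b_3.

b_3 = 1/4 ∫_{-4}^{4} v(t) sin(3*pi*t/4) dt.
Split the integral at the breakpoints.
∫_{-4}^{-2} (0) sin(3*pi*t/4) dt = 0.
Directly, an antiderivative of (-4) sin(3*pi*t/4) is 16*cos(3*pi*t/4)/(3*pi); evaluating from -2 to 2: ∫_{-2}^{2} (-4) sin(3*pi*t/4) dt = (0) - (0) = 0.
Directly, an antiderivative of (2) sin(3*pi*t/4) is -8*cos(3*pi*t/4)/(3*pi); evaluating from 2 to 4: ∫_{2}^{4} (2) sin(3*pi*t/4) dt = (8/(3*pi)) - (0) = 8/(3*pi).
Summing the pieces and multiplying by (1/4) gives b_3 = 2/(3*pi).

2/(3*pi)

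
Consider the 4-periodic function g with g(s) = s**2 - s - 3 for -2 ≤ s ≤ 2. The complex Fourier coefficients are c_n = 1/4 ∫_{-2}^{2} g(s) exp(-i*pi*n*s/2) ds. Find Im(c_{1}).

2/pi

Since g is real-valued, Im(c_{1}) = -1/4 ∫_{-2}^{2} g(s) sin(pi*s/2) ds = -b_{1}/2.
Integrating by parts twice (tabular method), an antiderivative of (s**2 - s - 3) sin(pi*s/2) is -2*s**2*cos(pi*s/2)/pi + 8*s*sin(pi*s/2)/pi**2 + 2*s*cos(pi*s/2)/pi - 4*sin(pi*s/2)/pi**2 + 16*cos(pi*s/2)/pi**3 + 6*cos(pi*s/2)/pi; evaluating from -2 to 2: ∫_{-2}^{2} (s**2 - s - 3) sin(pi*s/2) ds = (-2/pi - 16/pi**3) - (-16/pi**3 + 6/pi) = -8/pi.
Hence Im(c_{1}) = (-1/4)·(-8/pi) = 2/pi.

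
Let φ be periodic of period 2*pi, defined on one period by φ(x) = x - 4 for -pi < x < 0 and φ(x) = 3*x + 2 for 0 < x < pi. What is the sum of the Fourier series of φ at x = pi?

At x = pi the one-sided limits are φ(pi^-) = 2 + 3*pi and φ(pi^+) = -4 - pi.
By Dirichlet's theorem the series converges to their average, [(2 + 3*pi) + (-4 - pi)]/2 = -1 + pi.

-1 + pi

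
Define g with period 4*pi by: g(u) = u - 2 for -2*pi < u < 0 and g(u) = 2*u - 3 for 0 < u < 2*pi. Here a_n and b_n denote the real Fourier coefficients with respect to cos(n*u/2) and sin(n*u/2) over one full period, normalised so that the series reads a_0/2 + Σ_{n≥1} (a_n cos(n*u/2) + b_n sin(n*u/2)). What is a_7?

-4/(49*pi)

a_7 = (1/(2*pi)) ∫_{-2*pi}^{2*pi} g(u) cos(7*u/2) du.
Split the integral at the breakpoints.
Integrating by parts (boundary term plus one more integral), an antiderivative of (u - 2) cos(7*u/2) is 2*u*sin(7*u/2)/7 - 4*sin(7*u/2)/7 + 4*cos(7*u/2)/49; evaluating from -2*pi to 0: ∫_{-2*pi}^{0} (u - 2) cos(7*u/2) du = (4/49) - (-4/49) = 8/49.
Integrating by parts (boundary term plus one more integral), an antiderivative of (2*u - 3) cos(7*u/2) is 4*u*sin(7*u/2)/7 - 6*sin(7*u/2)/7 + 8*cos(7*u/2)/49; evaluating from 0 to 2*pi: ∫_{0}^{2*pi} (2*u - 3) cos(7*u/2) du = (-8/49) - (8/49) = -16/49.
Summing the pieces and multiplying by (1/(2*pi)) gives a_7 = -4/(49*pi).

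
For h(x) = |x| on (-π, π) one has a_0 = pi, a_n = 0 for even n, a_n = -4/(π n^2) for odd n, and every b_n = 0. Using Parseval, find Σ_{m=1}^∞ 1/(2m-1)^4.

pi**4/96

Parseval: a_0^2/2 + Σ a_n^2 = (1/π) ∫_{-π}^{π} h(x)^2 dx = 2*pi**2/3.
Subtract a_0^2/2 = pi**2/2: Σ a_n^2 = pi**2/6.
Only odd n contribute, with a_n^2 = 16/(π^2 n^4), so Σ_{m≥1} 1/(2m-1)^4 = π^2·(pi**2/6)/16 = pi**4/96.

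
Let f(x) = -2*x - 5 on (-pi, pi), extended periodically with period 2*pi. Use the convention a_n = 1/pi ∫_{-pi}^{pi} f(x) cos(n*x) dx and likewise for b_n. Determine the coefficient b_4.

1

b_4 = 1/pi ∫_{-pi}^{pi} f(x) sin(4*x) dx.
Integrating by parts (boundary term plus one more integral), an antiderivative of (-2*x - 5) sin(4*x) is x*cos(4*x)/2 - sin(4*x)/8 + 5*cos(4*x)/4; evaluating from -pi to pi: ∫_{-pi}^{pi} (-2*x - 5) sin(4*x) dx = (5/4 + pi/2) - (5/4 - pi/2) = pi.
Hence b_4 = (1/pi)·(pi) = 1.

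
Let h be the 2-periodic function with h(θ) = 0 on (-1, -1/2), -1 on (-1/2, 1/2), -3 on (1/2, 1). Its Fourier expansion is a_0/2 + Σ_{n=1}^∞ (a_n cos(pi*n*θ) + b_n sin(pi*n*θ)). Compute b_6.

1/pi

b_6 = ∫_{-1}^{1} h(θ) sin(6*pi*θ) dθ.
Split the integral at the breakpoints.
∫_{-1}^{-1/2} (0) sin(6*pi*θ) dθ = 0.
Directly, an antiderivative of (-1) sin(6*pi*θ) is cos(6*pi*θ)/(6*pi); evaluating from -1/2 to 1/2: ∫_{-1/2}^{1/2} (-1) sin(6*pi*θ) dθ = (-1/(6*pi)) - (-1/(6*pi)) = 0.
Directly, an antiderivative of (-3) sin(6*pi*θ) is cos(6*pi*θ)/(2*pi); evaluating from 1/2 to 1: ∫_{1/2}^{1} (-3) sin(6*pi*θ) dθ = (1/(2*pi)) - (-1/(2*pi)) = 1/pi.
Summing the pieces gives b_6 = 1/pi.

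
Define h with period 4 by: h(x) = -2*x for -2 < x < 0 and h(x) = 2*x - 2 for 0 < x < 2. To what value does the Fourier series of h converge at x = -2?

3

At x = -2 the one-sided limits are h(-2^-) = 2 and h(-2^+) = 4.
By Dirichlet's theorem the series converges to their average, [(2) + (4)]/2 = 3.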